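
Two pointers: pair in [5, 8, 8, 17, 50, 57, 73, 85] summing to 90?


lo=0(5)+hi=7(85)=90

Yes: 5+85=90


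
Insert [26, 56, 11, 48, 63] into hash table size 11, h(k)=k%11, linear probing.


Insert 26: h=4 -> slot 4
Insert 56: h=1 -> slot 1
Insert 11: h=0 -> slot 0
Insert 48: h=4, 1 probes -> slot 5
Insert 63: h=8 -> slot 8

Table: [11, 56, None, None, 26, 48, None, None, 63, None, None]


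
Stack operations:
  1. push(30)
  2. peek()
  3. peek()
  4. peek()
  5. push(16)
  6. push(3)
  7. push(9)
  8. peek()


push(30) -> [30]
peek()->30
peek()->30
peek()->30
push(16) -> [30, 16]
push(3) -> [30, 16, 3]
push(9) -> [30, 16, 3, 9]
peek()->9

Final stack: [30, 16, 3, 9]


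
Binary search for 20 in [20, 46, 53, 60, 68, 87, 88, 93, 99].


Step 1: lo=0, hi=8, mid=4, val=68
Step 2: lo=0, hi=3, mid=1, val=46
Step 3: lo=0, hi=0, mid=0, val=20

Found at index 0


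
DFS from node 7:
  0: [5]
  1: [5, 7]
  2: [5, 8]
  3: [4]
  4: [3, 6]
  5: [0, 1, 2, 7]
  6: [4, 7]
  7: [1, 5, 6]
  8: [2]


Visit 7, push [6, 5, 1]
Visit 1, push [5]
Visit 5, push [2, 0]
Visit 0, push []
Visit 2, push [8]
Visit 8, push []
Visit 6, push [4]
Visit 4, push [3]
Visit 3, push []

DFS order: [7, 1, 5, 0, 2, 8, 6, 4, 3]


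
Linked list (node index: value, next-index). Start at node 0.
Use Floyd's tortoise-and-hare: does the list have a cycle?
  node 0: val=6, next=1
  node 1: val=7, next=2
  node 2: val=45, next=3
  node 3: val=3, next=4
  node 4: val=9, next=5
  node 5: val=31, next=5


Floyd's tortoise (slow, +1) and hare (fast, +2):
  init: slow=0, fast=0
  step 1: slow=1, fast=2
  step 2: slow=2, fast=4
  step 3: slow=3, fast=5
  step 4: slow=4, fast=5
  step 5: slow=5, fast=5
  slow == fast at node 5: cycle detected

Cycle: yes


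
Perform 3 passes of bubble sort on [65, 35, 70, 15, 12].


Initial: [65, 35, 70, 15, 12]
Pass 1: [35, 65, 15, 12, 70] (3 swaps)
Pass 2: [35, 15, 12, 65, 70] (2 swaps)
Pass 3: [15, 12, 35, 65, 70] (2 swaps)

After 3 passes: [15, 12, 35, 65, 70]


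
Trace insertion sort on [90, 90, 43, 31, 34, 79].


Initial: [90, 90, 43, 31, 34, 79]
Insert 90: [90, 90, 43, 31, 34, 79]
Insert 43: [43, 90, 90, 31, 34, 79]
Insert 31: [31, 43, 90, 90, 34, 79]
Insert 34: [31, 34, 43, 90, 90, 79]
Insert 79: [31, 34, 43, 79, 90, 90]

Sorted: [31, 34, 43, 79, 90, 90]


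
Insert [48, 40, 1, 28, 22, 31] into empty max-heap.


Insert 48: [48]
Insert 40: [48, 40]
Insert 1: [48, 40, 1]
Insert 28: [48, 40, 1, 28]
Insert 22: [48, 40, 1, 28, 22]
Insert 31: [48, 40, 31, 28, 22, 1]

Final heap: [48, 40, 31, 28, 22, 1]


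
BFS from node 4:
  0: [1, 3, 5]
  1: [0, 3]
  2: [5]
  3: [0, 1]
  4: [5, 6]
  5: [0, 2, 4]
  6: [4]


Visit 4, enqueue [5, 6]
Visit 5, enqueue [0, 2]
Visit 6, enqueue []
Visit 0, enqueue [1, 3]
Visit 2, enqueue []
Visit 1, enqueue []
Visit 3, enqueue []

BFS order: [4, 5, 6, 0, 2, 1, 3]


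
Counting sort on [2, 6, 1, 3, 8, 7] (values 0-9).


Input: [2, 6, 1, 3, 8, 7]
Counts: [0, 1, 1, 1, 0, 0, 1, 1, 1, 0]

Sorted: [1, 2, 3, 6, 7, 8]


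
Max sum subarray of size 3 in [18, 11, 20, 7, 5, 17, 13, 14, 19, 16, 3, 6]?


[0:3]: 49
[1:4]: 38
[2:5]: 32
[3:6]: 29
[4:7]: 35
[5:8]: 44
[6:9]: 46
[7:10]: 49
[8:11]: 38
[9:12]: 25

Max: 49 at [0:3]


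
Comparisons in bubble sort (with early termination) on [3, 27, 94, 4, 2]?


Algorithm: bubble sort (with early termination)
Input: [3, 27, 94, 4, 2]
Sorted: [2, 3, 4, 27, 94]

10


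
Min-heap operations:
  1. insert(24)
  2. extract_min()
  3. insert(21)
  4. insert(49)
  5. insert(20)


insert(24) -> [24]
extract_min()->24, []
insert(21) -> [21]
insert(49) -> [21, 49]
insert(20) -> [20, 49, 21]

Final heap: [20, 49, 21]


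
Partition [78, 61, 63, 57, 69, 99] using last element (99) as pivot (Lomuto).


Pivot: 99
  78 <= 99: advance i (no swap)
  61 <= 99: advance i (no swap)
  63 <= 99: advance i (no swap)
  57 <= 99: advance i (no swap)
  69 <= 99: advance i (no swap)
Place pivot at 5: [78, 61, 63, 57, 69, 99]

Partitioned: [78, 61, 63, 57, 69, 99]


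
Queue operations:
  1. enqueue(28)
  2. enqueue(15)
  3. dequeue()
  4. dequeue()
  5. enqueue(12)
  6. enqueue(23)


enqueue(28) -> [28]
enqueue(15) -> [28, 15]
dequeue()->28, [15]
dequeue()->15, []
enqueue(12) -> [12]
enqueue(23) -> [12, 23]

Final queue: [12, 23]


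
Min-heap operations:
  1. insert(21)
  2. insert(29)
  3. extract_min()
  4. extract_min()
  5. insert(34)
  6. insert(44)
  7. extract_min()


insert(21) -> [21]
insert(29) -> [21, 29]
extract_min()->21, [29]
extract_min()->29, []
insert(34) -> [34]
insert(44) -> [34, 44]
extract_min()->34, [44]

Final heap: [44]


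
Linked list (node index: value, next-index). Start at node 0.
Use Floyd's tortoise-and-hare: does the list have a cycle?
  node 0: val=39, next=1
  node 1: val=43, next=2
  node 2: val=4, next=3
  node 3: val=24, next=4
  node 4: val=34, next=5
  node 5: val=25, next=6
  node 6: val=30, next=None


Floyd's tortoise (slow, +1) and hare (fast, +2):
  init: slow=0, fast=0
  step 1: slow=1, fast=2
  step 2: slow=2, fast=4
  step 3: slow=3, fast=6
  step 4: fast -> None, no cycle

Cycle: no


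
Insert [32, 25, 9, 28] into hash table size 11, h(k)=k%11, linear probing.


Insert 32: h=10 -> slot 10
Insert 25: h=3 -> slot 3
Insert 9: h=9 -> slot 9
Insert 28: h=6 -> slot 6

Table: [None, None, None, 25, None, None, 28, None, None, 9, 32]


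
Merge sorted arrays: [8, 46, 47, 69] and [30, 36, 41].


Take 8 from A
Take 30 from B
Take 36 from B
Take 41 from B

Merged: [8, 30, 36, 41, 46, 47, 69]


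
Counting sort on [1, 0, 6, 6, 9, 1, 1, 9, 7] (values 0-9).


Input: [1, 0, 6, 6, 9, 1, 1, 9, 7]
Counts: [1, 3, 0, 0, 0, 0, 2, 1, 0, 2]

Sorted: [0, 1, 1, 1, 6, 6, 7, 9, 9]


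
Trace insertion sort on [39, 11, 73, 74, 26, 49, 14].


Initial: [39, 11, 73, 74, 26, 49, 14]
Insert 11: [11, 39, 73, 74, 26, 49, 14]
Insert 73: [11, 39, 73, 74, 26, 49, 14]
Insert 74: [11, 39, 73, 74, 26, 49, 14]
Insert 26: [11, 26, 39, 73, 74, 49, 14]
Insert 49: [11, 26, 39, 49, 73, 74, 14]
Insert 14: [11, 14, 26, 39, 49, 73, 74]

Sorted: [11, 14, 26, 39, 49, 73, 74]


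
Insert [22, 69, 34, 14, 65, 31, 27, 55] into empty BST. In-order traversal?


Insert 22: root
Insert 69: R from 22
Insert 34: R from 22 -> L from 69
Insert 14: L from 22
Insert 65: R from 22 -> L from 69 -> R from 34
Insert 31: R from 22 -> L from 69 -> L from 34
Insert 27: R from 22 -> L from 69 -> L from 34 -> L from 31
Insert 55: R from 22 -> L from 69 -> R from 34 -> L from 65

In-order: [14, 22, 27, 31, 34, 55, 65, 69]


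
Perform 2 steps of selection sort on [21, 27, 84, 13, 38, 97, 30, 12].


Initial: [21, 27, 84, 13, 38, 97, 30, 12]
Step 1: min=12 at 7
  Swap: [12, 27, 84, 13, 38, 97, 30, 21]
Step 2: min=13 at 3
  Swap: [12, 13, 84, 27, 38, 97, 30, 21]

After 2 steps: [12, 13, 84, 27, 38, 97, 30, 21]


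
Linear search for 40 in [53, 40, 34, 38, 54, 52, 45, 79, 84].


i=0: 53!=40
i=1: 40==40 found!

Found at 1, 2 comps


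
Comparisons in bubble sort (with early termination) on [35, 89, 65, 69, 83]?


Algorithm: bubble sort (with early termination)
Input: [35, 89, 65, 69, 83]
Sorted: [35, 65, 69, 83, 89]

7


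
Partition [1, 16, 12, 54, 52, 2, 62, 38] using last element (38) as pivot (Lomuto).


Pivot: 38
  1 <= 38: advance i (no swap)
  16 <= 38: advance i (no swap)
  12 <= 38: advance i (no swap)
  2 <= 38: swap -> [1, 16, 12, 2, 52, 54, 62, 38]
Place pivot at 4: [1, 16, 12, 2, 38, 54, 62, 52]

Partitioned: [1, 16, 12, 2, 38, 54, 62, 52]


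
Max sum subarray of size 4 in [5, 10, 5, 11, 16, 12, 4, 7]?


[0:4]: 31
[1:5]: 42
[2:6]: 44
[3:7]: 43
[4:8]: 39

Max: 44 at [2:6]


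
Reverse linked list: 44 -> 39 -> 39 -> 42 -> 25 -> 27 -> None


Step 1: curr=44, set curr.next=prev(None) | reversed so far: 44
Step 2: curr=39, set curr.next=prev(44) | reversed so far: 39 -> 44
Step 3: curr=39, set curr.next=prev(39) | reversed so far: 39 -> 39 -> 44
Step 4: curr=42, set curr.next=prev(39) | reversed so far: 42 -> 39 -> 39 -> 44
Step 5: curr=25, set curr.next=prev(42) | reversed so far: 25 -> 42 -> 39 -> 39 -> 44
Step 6: curr=27, set curr.next=prev(25) | reversed so far: 27 -> 25 -> 42 -> 39 -> 39 -> 44

27 -> 25 -> 42 -> 39 -> 39 -> 44 -> None


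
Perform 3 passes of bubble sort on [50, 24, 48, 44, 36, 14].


Initial: [50, 24, 48, 44, 36, 14]
Pass 1: [24, 48, 44, 36, 14, 50] (5 swaps)
Pass 2: [24, 44, 36, 14, 48, 50] (3 swaps)
Pass 3: [24, 36, 14, 44, 48, 50] (2 swaps)

After 3 passes: [24, 36, 14, 44, 48, 50]


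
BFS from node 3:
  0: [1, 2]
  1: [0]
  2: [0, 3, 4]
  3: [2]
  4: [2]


Visit 3, enqueue [2]
Visit 2, enqueue [0, 4]
Visit 0, enqueue [1]
Visit 4, enqueue []
Visit 1, enqueue []

BFS order: [3, 2, 0, 4, 1]


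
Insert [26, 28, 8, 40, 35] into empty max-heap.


Insert 26: [26]
Insert 28: [28, 26]
Insert 8: [28, 26, 8]
Insert 40: [40, 28, 8, 26]
Insert 35: [40, 35, 8, 26, 28]

Final heap: [40, 35, 8, 26, 28]


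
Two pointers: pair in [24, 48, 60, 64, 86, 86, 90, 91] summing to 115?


lo=0(24)+hi=7(91)=115

Yes: 24+91=115


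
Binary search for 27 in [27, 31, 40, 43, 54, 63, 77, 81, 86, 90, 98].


Step 1: lo=0, hi=10, mid=5, val=63
Step 2: lo=0, hi=4, mid=2, val=40
Step 3: lo=0, hi=1, mid=0, val=27

Found at index 0


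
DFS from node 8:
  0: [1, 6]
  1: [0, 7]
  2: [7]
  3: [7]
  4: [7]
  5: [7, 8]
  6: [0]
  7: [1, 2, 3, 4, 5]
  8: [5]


Visit 8, push [5]
Visit 5, push [7]
Visit 7, push [4, 3, 2, 1]
Visit 1, push [0]
Visit 0, push [6]
Visit 6, push []
Visit 2, push []
Visit 3, push []
Visit 4, push []

DFS order: [8, 5, 7, 1, 0, 6, 2, 3, 4]


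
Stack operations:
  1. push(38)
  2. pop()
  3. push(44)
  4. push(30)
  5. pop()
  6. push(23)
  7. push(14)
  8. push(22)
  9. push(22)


push(38) -> [38]
pop()->38, []
push(44) -> [44]
push(30) -> [44, 30]
pop()->30, [44]
push(23) -> [44, 23]
push(14) -> [44, 23, 14]
push(22) -> [44, 23, 14, 22]
push(22) -> [44, 23, 14, 22, 22]

Final stack: [44, 23, 14, 22, 22]


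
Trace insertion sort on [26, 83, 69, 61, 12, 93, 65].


Initial: [26, 83, 69, 61, 12, 93, 65]
Insert 83: [26, 83, 69, 61, 12, 93, 65]
Insert 69: [26, 69, 83, 61, 12, 93, 65]
Insert 61: [26, 61, 69, 83, 12, 93, 65]
Insert 12: [12, 26, 61, 69, 83, 93, 65]
Insert 93: [12, 26, 61, 69, 83, 93, 65]
Insert 65: [12, 26, 61, 65, 69, 83, 93]

Sorted: [12, 26, 61, 65, 69, 83, 93]


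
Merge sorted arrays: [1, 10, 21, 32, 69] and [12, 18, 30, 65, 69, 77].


Take 1 from A
Take 10 from A
Take 12 from B
Take 18 from B
Take 21 from A
Take 30 from B
Take 32 from A
Take 65 from B
Take 69 from A

Merged: [1, 10, 12, 18, 21, 30, 32, 65, 69, 69, 77]


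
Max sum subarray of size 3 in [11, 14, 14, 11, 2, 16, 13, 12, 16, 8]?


[0:3]: 39
[1:4]: 39
[2:5]: 27
[3:6]: 29
[4:7]: 31
[5:8]: 41
[6:9]: 41
[7:10]: 36

Max: 41 at [5:8]


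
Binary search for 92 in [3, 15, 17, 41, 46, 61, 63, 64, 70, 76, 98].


Step 1: lo=0, hi=10, mid=5, val=61
Step 2: lo=6, hi=10, mid=8, val=70
Step 3: lo=9, hi=10, mid=9, val=76
Step 4: lo=10, hi=10, mid=10, val=98

Not found


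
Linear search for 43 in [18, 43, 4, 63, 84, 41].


i=0: 18!=43
i=1: 43==43 found!

Found at 1, 2 comps


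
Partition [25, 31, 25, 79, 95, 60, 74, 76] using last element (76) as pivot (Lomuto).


Pivot: 76
  25 <= 76: advance i (no swap)
  31 <= 76: advance i (no swap)
  25 <= 76: advance i (no swap)
  60 <= 76: swap -> [25, 31, 25, 60, 95, 79, 74, 76]
  74 <= 76: swap -> [25, 31, 25, 60, 74, 79, 95, 76]
Place pivot at 5: [25, 31, 25, 60, 74, 76, 95, 79]

Partitioned: [25, 31, 25, 60, 74, 76, 95, 79]


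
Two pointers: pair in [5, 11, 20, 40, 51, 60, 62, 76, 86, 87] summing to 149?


lo=0(5)+hi=9(87)=92
lo=1(11)+hi=9(87)=98
lo=2(20)+hi=9(87)=107
lo=3(40)+hi=9(87)=127
lo=4(51)+hi=9(87)=138
lo=5(60)+hi=9(87)=147
lo=6(62)+hi=9(87)=149

Yes: 62+87=149


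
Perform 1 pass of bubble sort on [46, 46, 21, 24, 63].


Initial: [46, 46, 21, 24, 63]
Pass 1: [46, 21, 24, 46, 63] (2 swaps)

After 1 pass: [46, 21, 24, 46, 63]


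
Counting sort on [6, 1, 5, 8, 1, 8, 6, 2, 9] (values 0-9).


Input: [6, 1, 5, 8, 1, 8, 6, 2, 9]
Counts: [0, 2, 1, 0, 0, 1, 2, 0, 2, 1]

Sorted: [1, 1, 2, 5, 6, 6, 8, 8, 9]


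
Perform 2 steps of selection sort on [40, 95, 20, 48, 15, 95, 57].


Initial: [40, 95, 20, 48, 15, 95, 57]
Step 1: min=15 at 4
  Swap: [15, 95, 20, 48, 40, 95, 57]
Step 2: min=20 at 2
  Swap: [15, 20, 95, 48, 40, 95, 57]

After 2 steps: [15, 20, 95, 48, 40, 95, 57]


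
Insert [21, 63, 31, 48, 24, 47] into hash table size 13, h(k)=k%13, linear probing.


Insert 21: h=8 -> slot 8
Insert 63: h=11 -> slot 11
Insert 31: h=5 -> slot 5
Insert 48: h=9 -> slot 9
Insert 24: h=11, 1 probes -> slot 12
Insert 47: h=8, 2 probes -> slot 10

Table: [None, None, None, None, None, 31, None, None, 21, 48, 47, 63, 24]


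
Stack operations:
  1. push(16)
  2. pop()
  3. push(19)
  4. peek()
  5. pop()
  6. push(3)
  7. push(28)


push(16) -> [16]
pop()->16, []
push(19) -> [19]
peek()->19
pop()->19, []
push(3) -> [3]
push(28) -> [3, 28]

Final stack: [3, 28]


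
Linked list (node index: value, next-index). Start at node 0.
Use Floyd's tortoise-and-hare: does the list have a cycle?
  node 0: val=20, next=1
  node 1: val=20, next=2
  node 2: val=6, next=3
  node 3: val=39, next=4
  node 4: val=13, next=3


Floyd's tortoise (slow, +1) and hare (fast, +2):
  init: slow=0, fast=0
  step 1: slow=1, fast=2
  step 2: slow=2, fast=4
  step 3: slow=3, fast=4
  step 4: slow=4, fast=4
  slow == fast at node 4: cycle detected

Cycle: yes


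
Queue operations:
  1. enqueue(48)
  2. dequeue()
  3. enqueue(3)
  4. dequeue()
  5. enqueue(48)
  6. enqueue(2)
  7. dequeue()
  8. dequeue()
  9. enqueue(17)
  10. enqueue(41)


enqueue(48) -> [48]
dequeue()->48, []
enqueue(3) -> [3]
dequeue()->3, []
enqueue(48) -> [48]
enqueue(2) -> [48, 2]
dequeue()->48, [2]
dequeue()->2, []
enqueue(17) -> [17]
enqueue(41) -> [17, 41]

Final queue: [17, 41]


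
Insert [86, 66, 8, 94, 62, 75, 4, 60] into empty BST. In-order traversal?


Insert 86: root
Insert 66: L from 86
Insert 8: L from 86 -> L from 66
Insert 94: R from 86
Insert 62: L from 86 -> L from 66 -> R from 8
Insert 75: L from 86 -> R from 66
Insert 4: L from 86 -> L from 66 -> L from 8
Insert 60: L from 86 -> L from 66 -> R from 8 -> L from 62

In-order: [4, 8, 60, 62, 66, 75, 86, 94]


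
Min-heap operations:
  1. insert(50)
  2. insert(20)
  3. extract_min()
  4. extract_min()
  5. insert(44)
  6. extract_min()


insert(50) -> [50]
insert(20) -> [20, 50]
extract_min()->20, [50]
extract_min()->50, []
insert(44) -> [44]
extract_min()->44, []

Final heap: []


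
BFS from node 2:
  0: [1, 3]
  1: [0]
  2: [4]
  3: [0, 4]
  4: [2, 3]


Visit 2, enqueue [4]
Visit 4, enqueue [3]
Visit 3, enqueue [0]
Visit 0, enqueue [1]
Visit 1, enqueue []

BFS order: [2, 4, 3, 0, 1]


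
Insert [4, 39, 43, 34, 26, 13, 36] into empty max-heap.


Insert 4: [4]
Insert 39: [39, 4]
Insert 43: [43, 4, 39]
Insert 34: [43, 34, 39, 4]
Insert 26: [43, 34, 39, 4, 26]
Insert 13: [43, 34, 39, 4, 26, 13]
Insert 36: [43, 34, 39, 4, 26, 13, 36]

Final heap: [43, 34, 39, 4, 26, 13, 36]


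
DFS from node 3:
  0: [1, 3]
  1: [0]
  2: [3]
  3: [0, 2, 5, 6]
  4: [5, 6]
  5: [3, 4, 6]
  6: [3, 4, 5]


Visit 3, push [6, 5, 2, 0]
Visit 0, push [1]
Visit 1, push []
Visit 2, push []
Visit 5, push [6, 4]
Visit 4, push [6]
Visit 6, push []

DFS order: [3, 0, 1, 2, 5, 4, 6]


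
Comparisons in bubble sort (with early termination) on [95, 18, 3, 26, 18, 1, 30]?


Algorithm: bubble sort (with early termination)
Input: [95, 18, 3, 26, 18, 1, 30]
Sorted: [1, 3, 18, 18, 26, 30, 95]

21


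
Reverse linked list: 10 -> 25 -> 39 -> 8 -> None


Step 1: curr=10, set curr.next=prev(None) | reversed so far: 10
Step 2: curr=25, set curr.next=prev(10) | reversed so far: 25 -> 10
Step 3: curr=39, set curr.next=prev(25) | reversed so far: 39 -> 25 -> 10
Step 4: curr=8, set curr.next=prev(39) | reversed so far: 8 -> 39 -> 25 -> 10

8 -> 39 -> 25 -> 10 -> None


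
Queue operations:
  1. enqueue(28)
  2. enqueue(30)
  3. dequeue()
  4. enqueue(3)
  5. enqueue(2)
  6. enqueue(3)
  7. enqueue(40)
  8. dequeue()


enqueue(28) -> [28]
enqueue(30) -> [28, 30]
dequeue()->28, [30]
enqueue(3) -> [30, 3]
enqueue(2) -> [30, 3, 2]
enqueue(3) -> [30, 3, 2, 3]
enqueue(40) -> [30, 3, 2, 3, 40]
dequeue()->30, [3, 2, 3, 40]

Final queue: [3, 2, 3, 40]


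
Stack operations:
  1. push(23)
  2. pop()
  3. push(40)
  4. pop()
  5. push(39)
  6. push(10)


push(23) -> [23]
pop()->23, []
push(40) -> [40]
pop()->40, []
push(39) -> [39]
push(10) -> [39, 10]

Final stack: [39, 10]


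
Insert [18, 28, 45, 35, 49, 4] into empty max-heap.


Insert 18: [18]
Insert 28: [28, 18]
Insert 45: [45, 18, 28]
Insert 35: [45, 35, 28, 18]
Insert 49: [49, 45, 28, 18, 35]
Insert 4: [49, 45, 28, 18, 35, 4]

Final heap: [49, 45, 28, 18, 35, 4]


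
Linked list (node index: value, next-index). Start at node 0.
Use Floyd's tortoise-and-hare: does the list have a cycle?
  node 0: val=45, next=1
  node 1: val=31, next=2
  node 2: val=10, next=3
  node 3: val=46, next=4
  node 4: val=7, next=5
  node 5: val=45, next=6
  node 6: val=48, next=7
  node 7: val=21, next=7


Floyd's tortoise (slow, +1) and hare (fast, +2):
  init: slow=0, fast=0
  step 1: slow=1, fast=2
  step 2: slow=2, fast=4
  step 3: slow=3, fast=6
  step 4: slow=4, fast=7
  step 5: slow=5, fast=7
  step 6: slow=6, fast=7
  step 7: slow=7, fast=7
  slow == fast at node 7: cycle detected

Cycle: yes


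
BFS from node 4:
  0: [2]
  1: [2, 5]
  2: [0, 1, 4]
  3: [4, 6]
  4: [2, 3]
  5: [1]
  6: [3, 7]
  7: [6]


Visit 4, enqueue [2, 3]
Visit 2, enqueue [0, 1]
Visit 3, enqueue [6]
Visit 0, enqueue []
Visit 1, enqueue [5]
Visit 6, enqueue [7]
Visit 5, enqueue []
Visit 7, enqueue []

BFS order: [4, 2, 3, 0, 1, 6, 5, 7]


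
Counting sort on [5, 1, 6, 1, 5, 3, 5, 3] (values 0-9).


Input: [5, 1, 6, 1, 5, 3, 5, 3]
Counts: [0, 2, 0, 2, 0, 3, 1, 0, 0, 0]

Sorted: [1, 1, 3, 3, 5, 5, 5, 6]


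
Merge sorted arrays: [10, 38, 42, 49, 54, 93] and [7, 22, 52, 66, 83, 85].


Take 7 from B
Take 10 from A
Take 22 from B
Take 38 from A
Take 42 from A
Take 49 from A
Take 52 from B
Take 54 from A
Take 66 from B
Take 83 from B
Take 85 from B

Merged: [7, 10, 22, 38, 42, 49, 52, 54, 66, 83, 85, 93]


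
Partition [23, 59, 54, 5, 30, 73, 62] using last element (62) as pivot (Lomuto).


Pivot: 62
  23 <= 62: advance i (no swap)
  59 <= 62: advance i (no swap)
  54 <= 62: advance i (no swap)
  5 <= 62: advance i (no swap)
  30 <= 62: advance i (no swap)
Place pivot at 5: [23, 59, 54, 5, 30, 62, 73]

Partitioned: [23, 59, 54, 5, 30, 62, 73]


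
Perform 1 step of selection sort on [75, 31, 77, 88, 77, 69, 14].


Initial: [75, 31, 77, 88, 77, 69, 14]
Step 1: min=14 at 6
  Swap: [14, 31, 77, 88, 77, 69, 75]

After 1 step: [14, 31, 77, 88, 77, 69, 75]


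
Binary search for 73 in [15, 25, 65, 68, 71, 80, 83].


Step 1: lo=0, hi=6, mid=3, val=68
Step 2: lo=4, hi=6, mid=5, val=80
Step 3: lo=4, hi=4, mid=4, val=71

Not found


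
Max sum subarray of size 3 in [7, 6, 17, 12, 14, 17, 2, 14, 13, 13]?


[0:3]: 30
[1:4]: 35
[2:5]: 43
[3:6]: 43
[4:7]: 33
[5:8]: 33
[6:9]: 29
[7:10]: 40

Max: 43 at [2:5]


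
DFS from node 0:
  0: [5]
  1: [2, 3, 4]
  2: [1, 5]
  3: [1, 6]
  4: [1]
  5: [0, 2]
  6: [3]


Visit 0, push [5]
Visit 5, push [2]
Visit 2, push [1]
Visit 1, push [4, 3]
Visit 3, push [6]
Visit 6, push []
Visit 4, push []

DFS order: [0, 5, 2, 1, 3, 6, 4]


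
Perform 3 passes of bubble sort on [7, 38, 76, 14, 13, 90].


Initial: [7, 38, 76, 14, 13, 90]
Pass 1: [7, 38, 14, 13, 76, 90] (2 swaps)
Pass 2: [7, 14, 13, 38, 76, 90] (2 swaps)
Pass 3: [7, 13, 14, 38, 76, 90] (1 swaps)

After 3 passes: [7, 13, 14, 38, 76, 90]


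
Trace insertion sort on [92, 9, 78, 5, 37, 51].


Initial: [92, 9, 78, 5, 37, 51]
Insert 9: [9, 92, 78, 5, 37, 51]
Insert 78: [9, 78, 92, 5, 37, 51]
Insert 5: [5, 9, 78, 92, 37, 51]
Insert 37: [5, 9, 37, 78, 92, 51]
Insert 51: [5, 9, 37, 51, 78, 92]

Sorted: [5, 9, 37, 51, 78, 92]


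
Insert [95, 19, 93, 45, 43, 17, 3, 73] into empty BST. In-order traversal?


Insert 95: root
Insert 19: L from 95
Insert 93: L from 95 -> R from 19
Insert 45: L from 95 -> R from 19 -> L from 93
Insert 43: L from 95 -> R from 19 -> L from 93 -> L from 45
Insert 17: L from 95 -> L from 19
Insert 3: L from 95 -> L from 19 -> L from 17
Insert 73: L from 95 -> R from 19 -> L from 93 -> R from 45

In-order: [3, 17, 19, 43, 45, 73, 93, 95]


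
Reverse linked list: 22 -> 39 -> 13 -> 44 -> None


Step 1: curr=22, set curr.next=prev(None) | reversed so far: 22
Step 2: curr=39, set curr.next=prev(22) | reversed so far: 39 -> 22
Step 3: curr=13, set curr.next=prev(39) | reversed so far: 13 -> 39 -> 22
Step 4: curr=44, set curr.next=prev(13) | reversed so far: 44 -> 13 -> 39 -> 22

44 -> 13 -> 39 -> 22 -> None


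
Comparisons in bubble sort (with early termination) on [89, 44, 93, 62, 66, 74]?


Algorithm: bubble sort (with early termination)
Input: [89, 44, 93, 62, 66, 74]
Sorted: [44, 62, 66, 74, 89, 93]

12


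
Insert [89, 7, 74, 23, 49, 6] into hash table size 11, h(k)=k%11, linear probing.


Insert 89: h=1 -> slot 1
Insert 7: h=7 -> slot 7
Insert 74: h=8 -> slot 8
Insert 23: h=1, 1 probes -> slot 2
Insert 49: h=5 -> slot 5
Insert 6: h=6 -> slot 6

Table: [None, 89, 23, None, None, 49, 6, 7, 74, None, None]


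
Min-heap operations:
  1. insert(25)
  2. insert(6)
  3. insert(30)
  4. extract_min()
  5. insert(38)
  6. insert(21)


insert(25) -> [25]
insert(6) -> [6, 25]
insert(30) -> [6, 25, 30]
extract_min()->6, [25, 30]
insert(38) -> [25, 30, 38]
insert(21) -> [21, 25, 38, 30]

Final heap: [21, 25, 38, 30]


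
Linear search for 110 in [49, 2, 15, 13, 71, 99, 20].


i=0: 49!=110
i=1: 2!=110
i=2: 15!=110
i=3: 13!=110
i=4: 71!=110
i=5: 99!=110
i=6: 20!=110

Not found, 7 comps


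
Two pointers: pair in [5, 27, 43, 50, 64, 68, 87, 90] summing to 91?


lo=0(5)+hi=7(90)=95
lo=0(5)+hi=6(87)=92
lo=0(5)+hi=5(68)=73
lo=1(27)+hi=5(68)=95
lo=1(27)+hi=4(64)=91

Yes: 27+64=91


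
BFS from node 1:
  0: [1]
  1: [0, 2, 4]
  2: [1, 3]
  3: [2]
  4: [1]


Visit 1, enqueue [0, 2, 4]
Visit 0, enqueue []
Visit 2, enqueue [3]
Visit 4, enqueue []
Visit 3, enqueue []

BFS order: [1, 0, 2, 4, 3]


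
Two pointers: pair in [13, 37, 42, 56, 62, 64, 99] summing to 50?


lo=0(13)+hi=6(99)=112
lo=0(13)+hi=5(64)=77
lo=0(13)+hi=4(62)=75
lo=0(13)+hi=3(56)=69
lo=0(13)+hi=2(42)=55
lo=0(13)+hi=1(37)=50

Yes: 13+37=50


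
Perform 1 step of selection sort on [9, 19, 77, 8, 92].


Initial: [9, 19, 77, 8, 92]
Step 1: min=8 at 3
  Swap: [8, 19, 77, 9, 92]

After 1 step: [8, 19, 77, 9, 92]


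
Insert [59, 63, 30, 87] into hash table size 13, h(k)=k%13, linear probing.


Insert 59: h=7 -> slot 7
Insert 63: h=11 -> slot 11
Insert 30: h=4 -> slot 4
Insert 87: h=9 -> slot 9

Table: [None, None, None, None, 30, None, None, 59, None, 87, None, 63, None]


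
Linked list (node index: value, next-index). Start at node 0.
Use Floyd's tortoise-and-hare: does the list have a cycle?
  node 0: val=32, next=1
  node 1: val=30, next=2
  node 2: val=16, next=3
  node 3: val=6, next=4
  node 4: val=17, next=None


Floyd's tortoise (slow, +1) and hare (fast, +2):
  init: slow=0, fast=0
  step 1: slow=1, fast=2
  step 2: slow=2, fast=4
  step 3: fast -> None, no cycle

Cycle: no


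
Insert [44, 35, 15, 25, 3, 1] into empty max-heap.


Insert 44: [44]
Insert 35: [44, 35]
Insert 15: [44, 35, 15]
Insert 25: [44, 35, 15, 25]
Insert 3: [44, 35, 15, 25, 3]
Insert 1: [44, 35, 15, 25, 3, 1]

Final heap: [44, 35, 15, 25, 3, 1]


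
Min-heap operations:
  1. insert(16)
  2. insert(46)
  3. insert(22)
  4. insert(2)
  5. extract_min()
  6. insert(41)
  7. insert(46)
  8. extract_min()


insert(16) -> [16]
insert(46) -> [16, 46]
insert(22) -> [16, 46, 22]
insert(2) -> [2, 16, 22, 46]
extract_min()->2, [16, 46, 22]
insert(41) -> [16, 41, 22, 46]
insert(46) -> [16, 41, 22, 46, 46]
extract_min()->16, [22, 41, 46, 46]

Final heap: [22, 41, 46, 46]


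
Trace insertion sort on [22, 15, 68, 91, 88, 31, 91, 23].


Initial: [22, 15, 68, 91, 88, 31, 91, 23]
Insert 15: [15, 22, 68, 91, 88, 31, 91, 23]
Insert 68: [15, 22, 68, 91, 88, 31, 91, 23]
Insert 91: [15, 22, 68, 91, 88, 31, 91, 23]
Insert 88: [15, 22, 68, 88, 91, 31, 91, 23]
Insert 31: [15, 22, 31, 68, 88, 91, 91, 23]
Insert 91: [15, 22, 31, 68, 88, 91, 91, 23]
Insert 23: [15, 22, 23, 31, 68, 88, 91, 91]

Sorted: [15, 22, 23, 31, 68, 88, 91, 91]


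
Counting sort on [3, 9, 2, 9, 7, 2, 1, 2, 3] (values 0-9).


Input: [3, 9, 2, 9, 7, 2, 1, 2, 3]
Counts: [0, 1, 3, 2, 0, 0, 0, 1, 0, 2]

Sorted: [1, 2, 2, 2, 3, 3, 7, 9, 9]


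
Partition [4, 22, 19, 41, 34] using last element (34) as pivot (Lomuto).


Pivot: 34
  4 <= 34: advance i (no swap)
  22 <= 34: advance i (no swap)
  19 <= 34: advance i (no swap)
Place pivot at 3: [4, 22, 19, 34, 41]

Partitioned: [4, 22, 19, 34, 41]


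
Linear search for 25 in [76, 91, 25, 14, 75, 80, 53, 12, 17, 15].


i=0: 76!=25
i=1: 91!=25
i=2: 25==25 found!

Found at 2, 3 comps


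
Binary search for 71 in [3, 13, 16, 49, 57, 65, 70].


Step 1: lo=0, hi=6, mid=3, val=49
Step 2: lo=4, hi=6, mid=5, val=65
Step 3: lo=6, hi=6, mid=6, val=70

Not found


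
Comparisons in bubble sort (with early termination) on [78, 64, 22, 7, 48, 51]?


Algorithm: bubble sort (with early termination)
Input: [78, 64, 22, 7, 48, 51]
Sorted: [7, 22, 48, 51, 64, 78]

14


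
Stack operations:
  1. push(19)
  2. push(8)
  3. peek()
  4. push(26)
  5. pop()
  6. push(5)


push(19) -> [19]
push(8) -> [19, 8]
peek()->8
push(26) -> [19, 8, 26]
pop()->26, [19, 8]
push(5) -> [19, 8, 5]

Final stack: [19, 8, 5]


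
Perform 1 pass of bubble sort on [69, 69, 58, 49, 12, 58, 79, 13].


Initial: [69, 69, 58, 49, 12, 58, 79, 13]
Pass 1: [69, 58, 49, 12, 58, 69, 13, 79] (5 swaps)

After 1 pass: [69, 58, 49, 12, 58, 69, 13, 79]


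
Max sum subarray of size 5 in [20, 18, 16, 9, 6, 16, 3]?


[0:5]: 69
[1:6]: 65
[2:7]: 50

Max: 69 at [0:5]


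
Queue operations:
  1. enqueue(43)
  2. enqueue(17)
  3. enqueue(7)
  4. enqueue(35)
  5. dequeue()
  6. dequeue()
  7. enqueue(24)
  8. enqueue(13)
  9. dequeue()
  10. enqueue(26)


enqueue(43) -> [43]
enqueue(17) -> [43, 17]
enqueue(7) -> [43, 17, 7]
enqueue(35) -> [43, 17, 7, 35]
dequeue()->43, [17, 7, 35]
dequeue()->17, [7, 35]
enqueue(24) -> [7, 35, 24]
enqueue(13) -> [7, 35, 24, 13]
dequeue()->7, [35, 24, 13]
enqueue(26) -> [35, 24, 13, 26]

Final queue: [35, 24, 13, 26]


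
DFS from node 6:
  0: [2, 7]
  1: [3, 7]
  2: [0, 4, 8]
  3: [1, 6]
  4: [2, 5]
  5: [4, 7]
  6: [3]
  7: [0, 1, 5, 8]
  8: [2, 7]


Visit 6, push [3]
Visit 3, push [1]
Visit 1, push [7]
Visit 7, push [8, 5, 0]
Visit 0, push [2]
Visit 2, push [8, 4]
Visit 4, push [5]
Visit 5, push []
Visit 8, push []

DFS order: [6, 3, 1, 7, 0, 2, 4, 5, 8]


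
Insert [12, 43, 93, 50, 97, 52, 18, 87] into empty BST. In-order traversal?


Insert 12: root
Insert 43: R from 12
Insert 93: R from 12 -> R from 43
Insert 50: R from 12 -> R from 43 -> L from 93
Insert 97: R from 12 -> R from 43 -> R from 93
Insert 52: R from 12 -> R from 43 -> L from 93 -> R from 50
Insert 18: R from 12 -> L from 43
Insert 87: R from 12 -> R from 43 -> L from 93 -> R from 50 -> R from 52

In-order: [12, 18, 43, 50, 52, 87, 93, 97]


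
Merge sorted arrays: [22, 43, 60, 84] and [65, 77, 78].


Take 22 from A
Take 43 from A
Take 60 from A
Take 65 from B
Take 77 from B
Take 78 from B

Merged: [22, 43, 60, 65, 77, 78, 84]


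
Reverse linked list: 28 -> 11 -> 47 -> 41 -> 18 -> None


Step 1: curr=28, set curr.next=prev(None) | reversed so far: 28
Step 2: curr=11, set curr.next=prev(28) | reversed so far: 11 -> 28
Step 3: curr=47, set curr.next=prev(11) | reversed so far: 47 -> 11 -> 28
Step 4: curr=41, set curr.next=prev(47) | reversed so far: 41 -> 47 -> 11 -> 28
Step 5: curr=18, set curr.next=prev(41) | reversed so far: 18 -> 41 -> 47 -> 11 -> 28

18 -> 41 -> 47 -> 11 -> 28 -> None


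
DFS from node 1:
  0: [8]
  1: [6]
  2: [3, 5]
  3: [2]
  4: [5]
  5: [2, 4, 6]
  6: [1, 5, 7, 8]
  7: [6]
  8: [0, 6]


Visit 1, push [6]
Visit 6, push [8, 7, 5]
Visit 5, push [4, 2]
Visit 2, push [3]
Visit 3, push []
Visit 4, push []
Visit 7, push []
Visit 8, push [0]
Visit 0, push []

DFS order: [1, 6, 5, 2, 3, 4, 7, 8, 0]


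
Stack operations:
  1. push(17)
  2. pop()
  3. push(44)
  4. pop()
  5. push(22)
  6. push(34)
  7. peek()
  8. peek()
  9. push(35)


push(17) -> [17]
pop()->17, []
push(44) -> [44]
pop()->44, []
push(22) -> [22]
push(34) -> [22, 34]
peek()->34
peek()->34
push(35) -> [22, 34, 35]

Final stack: [22, 34, 35]


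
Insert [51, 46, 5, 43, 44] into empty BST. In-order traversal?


Insert 51: root
Insert 46: L from 51
Insert 5: L from 51 -> L from 46
Insert 43: L from 51 -> L from 46 -> R from 5
Insert 44: L from 51 -> L from 46 -> R from 5 -> R from 43

In-order: [5, 43, 44, 46, 51]


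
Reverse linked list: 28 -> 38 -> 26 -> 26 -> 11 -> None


Step 1: curr=28, set curr.next=prev(None) | reversed so far: 28
Step 2: curr=38, set curr.next=prev(28) | reversed so far: 38 -> 28
Step 3: curr=26, set curr.next=prev(38) | reversed so far: 26 -> 38 -> 28
Step 4: curr=26, set curr.next=prev(26) | reversed so far: 26 -> 26 -> 38 -> 28
Step 5: curr=11, set curr.next=prev(26) | reversed so far: 11 -> 26 -> 26 -> 38 -> 28

11 -> 26 -> 26 -> 38 -> 28 -> None


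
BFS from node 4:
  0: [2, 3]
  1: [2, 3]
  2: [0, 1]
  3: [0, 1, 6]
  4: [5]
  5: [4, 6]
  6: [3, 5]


Visit 4, enqueue [5]
Visit 5, enqueue [6]
Visit 6, enqueue [3]
Visit 3, enqueue [0, 1]
Visit 0, enqueue [2]
Visit 1, enqueue []
Visit 2, enqueue []

BFS order: [4, 5, 6, 3, 0, 1, 2]


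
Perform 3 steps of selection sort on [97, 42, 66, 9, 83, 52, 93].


Initial: [97, 42, 66, 9, 83, 52, 93]
Step 1: min=9 at 3
  Swap: [9, 42, 66, 97, 83, 52, 93]
Step 2: min=42 at 1
  Swap: [9, 42, 66, 97, 83, 52, 93]
Step 3: min=52 at 5
  Swap: [9, 42, 52, 97, 83, 66, 93]

After 3 steps: [9, 42, 52, 97, 83, 66, 93]


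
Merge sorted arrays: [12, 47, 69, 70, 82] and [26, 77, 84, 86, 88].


Take 12 from A
Take 26 from B
Take 47 from A
Take 69 from A
Take 70 from A
Take 77 from B
Take 82 from A

Merged: [12, 26, 47, 69, 70, 77, 82, 84, 86, 88]


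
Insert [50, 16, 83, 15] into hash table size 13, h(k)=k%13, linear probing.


Insert 50: h=11 -> slot 11
Insert 16: h=3 -> slot 3
Insert 83: h=5 -> slot 5
Insert 15: h=2 -> slot 2

Table: [None, None, 15, 16, None, 83, None, None, None, None, None, 50, None]


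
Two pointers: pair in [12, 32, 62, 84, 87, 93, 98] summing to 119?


lo=0(12)+hi=6(98)=110
lo=1(32)+hi=6(98)=130
lo=1(32)+hi=5(93)=125
lo=1(32)+hi=4(87)=119

Yes: 32+87=119


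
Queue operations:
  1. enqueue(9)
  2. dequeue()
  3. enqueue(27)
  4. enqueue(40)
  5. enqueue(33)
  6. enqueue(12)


enqueue(9) -> [9]
dequeue()->9, []
enqueue(27) -> [27]
enqueue(40) -> [27, 40]
enqueue(33) -> [27, 40, 33]
enqueue(12) -> [27, 40, 33, 12]

Final queue: [27, 40, 33, 12]


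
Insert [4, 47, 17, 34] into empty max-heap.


Insert 4: [4]
Insert 47: [47, 4]
Insert 17: [47, 4, 17]
Insert 34: [47, 34, 17, 4]

Final heap: [47, 34, 17, 4]


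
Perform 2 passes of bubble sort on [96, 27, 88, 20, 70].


Initial: [96, 27, 88, 20, 70]
Pass 1: [27, 88, 20, 70, 96] (4 swaps)
Pass 2: [27, 20, 70, 88, 96] (2 swaps)

After 2 passes: [27, 20, 70, 88, 96]


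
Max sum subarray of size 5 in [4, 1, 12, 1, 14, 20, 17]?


[0:5]: 32
[1:6]: 48
[2:7]: 64

Max: 64 at [2:7]


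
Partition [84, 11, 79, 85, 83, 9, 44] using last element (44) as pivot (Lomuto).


Pivot: 44
  11 <= 44: swap -> [11, 84, 79, 85, 83, 9, 44]
  9 <= 44: swap -> [11, 9, 79, 85, 83, 84, 44]
Place pivot at 2: [11, 9, 44, 85, 83, 84, 79]

Partitioned: [11, 9, 44, 85, 83, 84, 79]


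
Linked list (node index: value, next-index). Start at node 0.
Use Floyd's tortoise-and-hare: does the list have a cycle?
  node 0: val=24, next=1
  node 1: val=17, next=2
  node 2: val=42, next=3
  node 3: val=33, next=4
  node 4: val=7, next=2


Floyd's tortoise (slow, +1) and hare (fast, +2):
  init: slow=0, fast=0
  step 1: slow=1, fast=2
  step 2: slow=2, fast=4
  step 3: slow=3, fast=3
  slow == fast at node 3: cycle detected

Cycle: yes


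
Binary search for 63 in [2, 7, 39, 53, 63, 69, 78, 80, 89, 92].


Step 1: lo=0, hi=9, mid=4, val=63

Found at index 4


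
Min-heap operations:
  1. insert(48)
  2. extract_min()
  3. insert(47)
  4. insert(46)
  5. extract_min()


insert(48) -> [48]
extract_min()->48, []
insert(47) -> [47]
insert(46) -> [46, 47]
extract_min()->46, [47]

Final heap: [47]


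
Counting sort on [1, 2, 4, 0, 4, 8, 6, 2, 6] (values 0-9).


Input: [1, 2, 4, 0, 4, 8, 6, 2, 6]
Counts: [1, 1, 2, 0, 2, 0, 2, 0, 1, 0]

Sorted: [0, 1, 2, 2, 4, 4, 6, 6, 8]


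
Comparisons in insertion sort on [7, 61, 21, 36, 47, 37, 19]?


Algorithm: insertion sort
Input: [7, 61, 21, 36, 47, 37, 19]
Sorted: [7, 19, 21, 36, 37, 47, 61]

16


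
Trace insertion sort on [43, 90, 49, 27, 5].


Initial: [43, 90, 49, 27, 5]
Insert 90: [43, 90, 49, 27, 5]
Insert 49: [43, 49, 90, 27, 5]
Insert 27: [27, 43, 49, 90, 5]
Insert 5: [5, 27, 43, 49, 90]

Sorted: [5, 27, 43, 49, 90]


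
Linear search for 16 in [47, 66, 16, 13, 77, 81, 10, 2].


i=0: 47!=16
i=1: 66!=16
i=2: 16==16 found!

Found at 2, 3 comps


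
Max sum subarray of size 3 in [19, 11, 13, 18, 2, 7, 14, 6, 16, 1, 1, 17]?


[0:3]: 43
[1:4]: 42
[2:5]: 33
[3:6]: 27
[4:7]: 23
[5:8]: 27
[6:9]: 36
[7:10]: 23
[8:11]: 18
[9:12]: 19

Max: 43 at [0:3]


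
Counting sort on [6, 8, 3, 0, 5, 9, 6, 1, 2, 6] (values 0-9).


Input: [6, 8, 3, 0, 5, 9, 6, 1, 2, 6]
Counts: [1, 1, 1, 1, 0, 1, 3, 0, 1, 1]

Sorted: [0, 1, 2, 3, 5, 6, 6, 6, 8, 9]


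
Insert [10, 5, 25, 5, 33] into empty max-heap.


Insert 10: [10]
Insert 5: [10, 5]
Insert 25: [25, 5, 10]
Insert 5: [25, 5, 10, 5]
Insert 33: [33, 25, 10, 5, 5]

Final heap: [33, 25, 10, 5, 5]


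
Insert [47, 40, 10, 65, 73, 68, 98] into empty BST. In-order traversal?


Insert 47: root
Insert 40: L from 47
Insert 10: L from 47 -> L from 40
Insert 65: R from 47
Insert 73: R from 47 -> R from 65
Insert 68: R from 47 -> R from 65 -> L from 73
Insert 98: R from 47 -> R from 65 -> R from 73

In-order: [10, 40, 47, 65, 68, 73, 98]


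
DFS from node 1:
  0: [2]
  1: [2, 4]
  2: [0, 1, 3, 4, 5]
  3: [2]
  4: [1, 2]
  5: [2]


Visit 1, push [4, 2]
Visit 2, push [5, 4, 3, 0]
Visit 0, push []
Visit 3, push []
Visit 4, push []
Visit 5, push []

DFS order: [1, 2, 0, 3, 4, 5]


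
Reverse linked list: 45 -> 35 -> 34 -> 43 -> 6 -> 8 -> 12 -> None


Step 1: curr=45, set curr.next=prev(None) | reversed so far: 45
Step 2: curr=35, set curr.next=prev(45) | reversed so far: 35 -> 45
Step 3: curr=34, set curr.next=prev(35) | reversed so far: 34 -> 35 -> 45
Step 4: curr=43, set curr.next=prev(34) | reversed so far: 43 -> 34 -> 35 -> 45
Step 5: curr=6, set curr.next=prev(43) | reversed so far: 6 -> 43 -> 34 -> 35 -> 45
Step 6: curr=8, set curr.next=prev(6) | reversed so far: 8 -> 6 -> 43 -> 34 -> 35 -> 45
Step 7: curr=12, set curr.next=prev(8) | reversed so far: 12 -> 8 -> 6 -> 43 -> 34 -> 35 -> 45

12 -> 8 -> 6 -> 43 -> 34 -> 35 -> 45 -> None


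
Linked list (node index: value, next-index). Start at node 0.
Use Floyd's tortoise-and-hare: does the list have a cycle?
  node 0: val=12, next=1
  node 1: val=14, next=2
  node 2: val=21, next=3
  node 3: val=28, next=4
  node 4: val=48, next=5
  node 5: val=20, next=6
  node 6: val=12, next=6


Floyd's tortoise (slow, +1) and hare (fast, +2):
  init: slow=0, fast=0
  step 1: slow=1, fast=2
  step 2: slow=2, fast=4
  step 3: slow=3, fast=6
  step 4: slow=4, fast=6
  step 5: slow=5, fast=6
  step 6: slow=6, fast=6
  slow == fast at node 6: cycle detected

Cycle: yes


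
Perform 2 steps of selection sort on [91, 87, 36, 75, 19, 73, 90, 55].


Initial: [91, 87, 36, 75, 19, 73, 90, 55]
Step 1: min=19 at 4
  Swap: [19, 87, 36, 75, 91, 73, 90, 55]
Step 2: min=36 at 2
  Swap: [19, 36, 87, 75, 91, 73, 90, 55]

After 2 steps: [19, 36, 87, 75, 91, 73, 90, 55]


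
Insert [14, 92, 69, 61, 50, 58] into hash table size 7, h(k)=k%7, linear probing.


Insert 14: h=0 -> slot 0
Insert 92: h=1 -> slot 1
Insert 69: h=6 -> slot 6
Insert 61: h=5 -> slot 5
Insert 50: h=1, 1 probes -> slot 2
Insert 58: h=2, 1 probes -> slot 3

Table: [14, 92, 50, 58, None, 61, 69]


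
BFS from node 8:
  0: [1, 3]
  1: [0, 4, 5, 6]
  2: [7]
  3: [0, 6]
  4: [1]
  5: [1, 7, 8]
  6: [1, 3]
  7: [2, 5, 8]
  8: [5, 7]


Visit 8, enqueue [5, 7]
Visit 5, enqueue [1]
Visit 7, enqueue [2]
Visit 1, enqueue [0, 4, 6]
Visit 2, enqueue []
Visit 0, enqueue [3]
Visit 4, enqueue []
Visit 6, enqueue []
Visit 3, enqueue []

BFS order: [8, 5, 7, 1, 2, 0, 4, 6, 3]


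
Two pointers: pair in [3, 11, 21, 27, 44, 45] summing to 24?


lo=0(3)+hi=5(45)=48
lo=0(3)+hi=4(44)=47
lo=0(3)+hi=3(27)=30
lo=0(3)+hi=2(21)=24

Yes: 3+21=24


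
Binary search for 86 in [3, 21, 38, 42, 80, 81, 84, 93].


Step 1: lo=0, hi=7, mid=3, val=42
Step 2: lo=4, hi=7, mid=5, val=81
Step 3: lo=6, hi=7, mid=6, val=84
Step 4: lo=7, hi=7, mid=7, val=93

Not found


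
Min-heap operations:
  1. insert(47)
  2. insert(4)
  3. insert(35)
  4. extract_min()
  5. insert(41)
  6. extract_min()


insert(47) -> [47]
insert(4) -> [4, 47]
insert(35) -> [4, 47, 35]
extract_min()->4, [35, 47]
insert(41) -> [35, 47, 41]
extract_min()->35, [41, 47]

Final heap: [41, 47]


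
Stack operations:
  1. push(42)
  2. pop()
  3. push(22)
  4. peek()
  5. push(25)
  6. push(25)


push(42) -> [42]
pop()->42, []
push(22) -> [22]
peek()->22
push(25) -> [22, 25]
push(25) -> [22, 25, 25]

Final stack: [22, 25, 25]


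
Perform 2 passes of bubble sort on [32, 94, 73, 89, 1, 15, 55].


Initial: [32, 94, 73, 89, 1, 15, 55]
Pass 1: [32, 73, 89, 1, 15, 55, 94] (5 swaps)
Pass 2: [32, 73, 1, 15, 55, 89, 94] (3 swaps)

After 2 passes: [32, 73, 1, 15, 55, 89, 94]


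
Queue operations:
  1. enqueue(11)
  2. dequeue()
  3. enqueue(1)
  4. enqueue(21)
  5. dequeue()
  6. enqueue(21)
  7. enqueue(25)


enqueue(11) -> [11]
dequeue()->11, []
enqueue(1) -> [1]
enqueue(21) -> [1, 21]
dequeue()->1, [21]
enqueue(21) -> [21, 21]
enqueue(25) -> [21, 21, 25]

Final queue: [21, 21, 25]


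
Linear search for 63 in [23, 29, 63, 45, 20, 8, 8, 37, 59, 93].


i=0: 23!=63
i=1: 29!=63
i=2: 63==63 found!

Found at 2, 3 comps


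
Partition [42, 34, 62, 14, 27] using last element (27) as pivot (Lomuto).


Pivot: 27
  14 <= 27: swap -> [14, 34, 62, 42, 27]
Place pivot at 1: [14, 27, 62, 42, 34]

Partitioned: [14, 27, 62, 42, 34]


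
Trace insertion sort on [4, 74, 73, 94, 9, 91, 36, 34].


Initial: [4, 74, 73, 94, 9, 91, 36, 34]
Insert 74: [4, 74, 73, 94, 9, 91, 36, 34]
Insert 73: [4, 73, 74, 94, 9, 91, 36, 34]
Insert 94: [4, 73, 74, 94, 9, 91, 36, 34]
Insert 9: [4, 9, 73, 74, 94, 91, 36, 34]
Insert 91: [4, 9, 73, 74, 91, 94, 36, 34]
Insert 36: [4, 9, 36, 73, 74, 91, 94, 34]
Insert 34: [4, 9, 34, 36, 73, 74, 91, 94]

Sorted: [4, 9, 34, 36, 73, 74, 91, 94]


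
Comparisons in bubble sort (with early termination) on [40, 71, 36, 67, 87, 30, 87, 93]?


Algorithm: bubble sort (with early termination)
Input: [40, 71, 36, 67, 87, 30, 87, 93]
Sorted: [30, 36, 40, 67, 71, 87, 87, 93]

27


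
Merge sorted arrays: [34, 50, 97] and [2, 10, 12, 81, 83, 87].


Take 2 from B
Take 10 from B
Take 12 from B
Take 34 from A
Take 50 from A
Take 81 from B
Take 83 from B
Take 87 from B

Merged: [2, 10, 12, 34, 50, 81, 83, 87, 97]


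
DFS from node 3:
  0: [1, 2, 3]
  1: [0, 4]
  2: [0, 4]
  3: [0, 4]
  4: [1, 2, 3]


Visit 3, push [4, 0]
Visit 0, push [2, 1]
Visit 1, push [4]
Visit 4, push [2]
Visit 2, push []

DFS order: [3, 0, 1, 4, 2]
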